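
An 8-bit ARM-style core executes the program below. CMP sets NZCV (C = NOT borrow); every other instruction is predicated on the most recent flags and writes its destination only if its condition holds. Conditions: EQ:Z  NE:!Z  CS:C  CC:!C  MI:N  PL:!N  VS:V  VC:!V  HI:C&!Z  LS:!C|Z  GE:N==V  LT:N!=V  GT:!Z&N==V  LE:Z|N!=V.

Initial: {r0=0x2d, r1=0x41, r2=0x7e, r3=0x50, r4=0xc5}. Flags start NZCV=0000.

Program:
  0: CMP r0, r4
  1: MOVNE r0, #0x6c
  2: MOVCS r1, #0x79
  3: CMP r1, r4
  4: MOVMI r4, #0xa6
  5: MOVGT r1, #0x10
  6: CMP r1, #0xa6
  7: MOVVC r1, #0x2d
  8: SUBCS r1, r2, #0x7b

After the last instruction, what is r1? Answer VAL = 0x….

0: ✓ CMP  NZCV=0000
1: ✓ MOVNE  r0←0x6c
2: · MOVCS
3: ✓ CMP  NZCV=0000
4: · MOVMI
5: ✓ MOVGT  r1←0x10
6: ✓ CMP  NZCV=0000
7: ✓ MOVVC  r1←0x2d
8: · SUBCS

VAL = 0x2d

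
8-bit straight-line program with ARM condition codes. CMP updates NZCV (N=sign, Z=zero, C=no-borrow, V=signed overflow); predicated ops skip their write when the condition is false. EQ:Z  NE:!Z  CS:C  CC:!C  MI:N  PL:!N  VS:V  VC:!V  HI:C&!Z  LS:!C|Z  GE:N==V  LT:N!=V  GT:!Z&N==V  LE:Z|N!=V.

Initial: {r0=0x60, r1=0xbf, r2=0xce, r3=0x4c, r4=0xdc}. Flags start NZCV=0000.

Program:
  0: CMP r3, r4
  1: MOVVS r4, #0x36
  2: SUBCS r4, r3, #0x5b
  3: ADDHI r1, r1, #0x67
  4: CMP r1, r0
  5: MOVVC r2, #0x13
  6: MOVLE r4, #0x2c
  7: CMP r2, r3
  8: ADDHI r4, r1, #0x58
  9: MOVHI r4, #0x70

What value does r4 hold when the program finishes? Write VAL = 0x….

VAL = 0x70

[0] flags=0000 → (cmp)
[1] flags=0000 VS?F → skip
[2] flags=0000 CS?F → skip
[3] flags=0000 HI?F → skip
[4] flags=0011 → (cmp)
[5] flags=0011 VC?F → skip
[6] flags=0011 LE?T → r4=0x2c
[7] flags=1010 → (cmp)
[8] flags=1010 HI?T → r4=0x17
[9] flags=1010 HI?T → r4=0x70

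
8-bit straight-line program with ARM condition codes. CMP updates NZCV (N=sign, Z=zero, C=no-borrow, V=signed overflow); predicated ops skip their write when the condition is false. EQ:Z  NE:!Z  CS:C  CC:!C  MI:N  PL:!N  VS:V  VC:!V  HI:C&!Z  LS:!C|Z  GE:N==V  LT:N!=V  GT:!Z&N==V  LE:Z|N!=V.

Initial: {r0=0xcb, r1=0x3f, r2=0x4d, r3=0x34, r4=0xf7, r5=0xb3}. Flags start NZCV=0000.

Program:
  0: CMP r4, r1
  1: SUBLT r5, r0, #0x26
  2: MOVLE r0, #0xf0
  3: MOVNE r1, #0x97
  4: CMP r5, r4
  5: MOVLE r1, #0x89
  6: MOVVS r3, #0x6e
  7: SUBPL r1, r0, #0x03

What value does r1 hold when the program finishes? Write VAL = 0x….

VAL = 0x89

0: ✓ CMP  NZCV=1010
1: ✓ SUBLT  r5←0xa5
2: ✓ MOVLE  r0←0xf0
3: ✓ MOVNE  r1←0x97
4: ✓ CMP  NZCV=1000
5: ✓ MOVLE  r1←0x89
6: · MOVVS
7: · SUBPL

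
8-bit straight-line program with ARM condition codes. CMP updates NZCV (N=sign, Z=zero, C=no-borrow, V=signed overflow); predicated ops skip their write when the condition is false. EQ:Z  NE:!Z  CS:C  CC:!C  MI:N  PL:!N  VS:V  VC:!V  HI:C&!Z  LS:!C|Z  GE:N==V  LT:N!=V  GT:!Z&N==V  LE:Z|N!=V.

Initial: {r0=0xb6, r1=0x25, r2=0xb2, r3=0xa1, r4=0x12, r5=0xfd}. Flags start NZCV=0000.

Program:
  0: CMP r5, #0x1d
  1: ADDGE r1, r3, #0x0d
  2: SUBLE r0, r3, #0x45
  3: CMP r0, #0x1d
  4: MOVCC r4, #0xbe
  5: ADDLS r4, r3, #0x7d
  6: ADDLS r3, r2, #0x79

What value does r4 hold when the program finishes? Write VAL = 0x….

VAL = 0x12

[0] flags=1010 → (cmp)
[1] flags=1010 GE?F → skip
[2] flags=1010 LE?T → r0=0x5c
[3] flags=0010 → (cmp)
[4] flags=0010 CC?F → skip
[5] flags=0010 LS?F → skip
[6] flags=0010 LS?F → skip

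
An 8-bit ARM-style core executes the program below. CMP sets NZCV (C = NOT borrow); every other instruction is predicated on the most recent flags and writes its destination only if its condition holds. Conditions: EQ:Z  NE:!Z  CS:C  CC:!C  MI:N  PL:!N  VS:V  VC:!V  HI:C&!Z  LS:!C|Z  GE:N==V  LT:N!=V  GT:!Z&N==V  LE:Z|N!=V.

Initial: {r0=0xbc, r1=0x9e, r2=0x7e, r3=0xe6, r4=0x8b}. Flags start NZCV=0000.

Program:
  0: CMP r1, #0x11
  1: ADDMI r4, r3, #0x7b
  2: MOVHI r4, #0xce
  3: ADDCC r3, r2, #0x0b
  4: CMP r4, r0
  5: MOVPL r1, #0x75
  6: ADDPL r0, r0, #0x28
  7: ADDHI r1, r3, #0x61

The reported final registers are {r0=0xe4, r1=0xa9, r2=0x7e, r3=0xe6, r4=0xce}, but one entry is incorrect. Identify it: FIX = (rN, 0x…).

FIX = (r1, 0x47)

[0] flags=1010 → (cmp)
[1] flags=1010 MI?T → r4=0x61
[2] flags=1010 HI?T → r4=0xce
[3] flags=1010 CC?F → skip
[4] flags=0010 → (cmp)
[5] flags=0010 PL?T → r1=0x75
[6] flags=0010 PL?T → r0=0xe4
[7] flags=0010 HI?T → r1=0x47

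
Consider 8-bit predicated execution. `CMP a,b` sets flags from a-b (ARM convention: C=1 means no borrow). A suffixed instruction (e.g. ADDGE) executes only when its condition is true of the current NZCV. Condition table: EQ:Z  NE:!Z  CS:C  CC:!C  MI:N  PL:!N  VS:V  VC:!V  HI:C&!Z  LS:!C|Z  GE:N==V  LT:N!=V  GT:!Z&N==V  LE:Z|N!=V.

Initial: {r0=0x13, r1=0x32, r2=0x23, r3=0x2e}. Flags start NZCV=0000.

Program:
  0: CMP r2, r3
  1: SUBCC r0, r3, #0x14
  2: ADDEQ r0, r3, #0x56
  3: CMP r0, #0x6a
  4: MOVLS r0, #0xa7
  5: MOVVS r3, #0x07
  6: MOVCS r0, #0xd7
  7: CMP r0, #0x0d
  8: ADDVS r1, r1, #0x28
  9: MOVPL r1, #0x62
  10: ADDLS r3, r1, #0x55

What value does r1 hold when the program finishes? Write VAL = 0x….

0: ✓ CMP  NZCV=1000
1: ✓ SUBCC  r0←0x1a
2: · ADDEQ
3: ✓ CMP  NZCV=1000
4: ✓ MOVLS  r0←0xa7
5: · MOVVS
6: · MOVCS
7: ✓ CMP  NZCV=1010
8: · ADDVS
9: · MOVPL
10: · ADDLS

VAL = 0x32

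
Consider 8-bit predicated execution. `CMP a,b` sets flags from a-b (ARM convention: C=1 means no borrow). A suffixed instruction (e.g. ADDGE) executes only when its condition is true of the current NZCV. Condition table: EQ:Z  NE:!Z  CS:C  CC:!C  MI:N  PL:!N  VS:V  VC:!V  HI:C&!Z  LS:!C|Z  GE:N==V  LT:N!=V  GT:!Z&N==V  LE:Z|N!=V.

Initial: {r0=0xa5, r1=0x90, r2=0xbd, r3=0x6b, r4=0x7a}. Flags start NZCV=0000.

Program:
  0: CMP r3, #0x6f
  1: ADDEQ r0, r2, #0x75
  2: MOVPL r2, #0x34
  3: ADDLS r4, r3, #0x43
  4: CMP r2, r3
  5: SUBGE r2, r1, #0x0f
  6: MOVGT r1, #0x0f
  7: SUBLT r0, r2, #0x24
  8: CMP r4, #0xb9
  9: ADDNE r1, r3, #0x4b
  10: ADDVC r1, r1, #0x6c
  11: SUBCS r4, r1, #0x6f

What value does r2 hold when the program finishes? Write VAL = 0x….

0: ✓ CMP  NZCV=1000
1: · ADDEQ
2: · MOVPL
3: ✓ ADDLS  r4←0xae
4: ✓ CMP  NZCV=0011
5: · SUBGE
6: · MOVGT
7: ✓ SUBLT  r0←0x99
8: ✓ CMP  NZCV=1000
9: ✓ ADDNE  r1←0xb6
10: ✓ ADDVC  r1←0x22
11: · SUBCS

VAL = 0xbd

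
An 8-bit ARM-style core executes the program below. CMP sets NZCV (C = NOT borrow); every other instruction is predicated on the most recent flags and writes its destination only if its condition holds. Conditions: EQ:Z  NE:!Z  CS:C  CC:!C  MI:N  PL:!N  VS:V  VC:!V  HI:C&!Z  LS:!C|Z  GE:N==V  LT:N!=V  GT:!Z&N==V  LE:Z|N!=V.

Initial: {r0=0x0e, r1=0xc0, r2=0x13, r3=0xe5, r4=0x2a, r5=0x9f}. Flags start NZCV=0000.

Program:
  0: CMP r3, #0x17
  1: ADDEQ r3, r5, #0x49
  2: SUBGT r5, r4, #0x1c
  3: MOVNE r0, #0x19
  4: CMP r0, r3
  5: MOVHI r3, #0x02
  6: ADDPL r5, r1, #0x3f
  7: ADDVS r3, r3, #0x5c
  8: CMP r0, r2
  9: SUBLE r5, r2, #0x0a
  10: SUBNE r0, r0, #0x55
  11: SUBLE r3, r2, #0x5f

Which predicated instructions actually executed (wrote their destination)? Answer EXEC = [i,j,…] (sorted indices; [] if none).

EXEC = [3,6,10]

0: ✓ CMP  NZCV=1010
1: · ADDEQ
2: · SUBGT
3: ✓ MOVNE  r0←0x19
4: ✓ CMP  NZCV=0000
5: · MOVHI
6: ✓ ADDPL  r5←0xff
7: · ADDVS
8: ✓ CMP  NZCV=0010
9: · SUBLE
10: ✓ SUBNE  r0←0xc4
11: · SUBLE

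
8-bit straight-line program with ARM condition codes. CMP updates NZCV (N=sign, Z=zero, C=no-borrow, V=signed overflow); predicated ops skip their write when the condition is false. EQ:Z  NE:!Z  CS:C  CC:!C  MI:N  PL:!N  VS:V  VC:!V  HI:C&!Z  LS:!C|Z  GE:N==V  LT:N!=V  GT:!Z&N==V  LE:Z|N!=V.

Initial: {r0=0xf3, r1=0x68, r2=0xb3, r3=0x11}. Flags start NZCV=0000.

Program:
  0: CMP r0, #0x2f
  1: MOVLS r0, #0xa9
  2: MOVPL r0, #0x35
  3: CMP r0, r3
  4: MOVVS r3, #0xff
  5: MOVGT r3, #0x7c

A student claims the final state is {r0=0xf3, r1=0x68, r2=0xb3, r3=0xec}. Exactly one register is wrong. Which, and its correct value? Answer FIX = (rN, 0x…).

0: ✓ CMP  NZCV=1010
1: · MOVLS
2: · MOVPL
3: ✓ CMP  NZCV=1010
4: · MOVVS
5: · MOVGT

FIX = (r3, 0x11)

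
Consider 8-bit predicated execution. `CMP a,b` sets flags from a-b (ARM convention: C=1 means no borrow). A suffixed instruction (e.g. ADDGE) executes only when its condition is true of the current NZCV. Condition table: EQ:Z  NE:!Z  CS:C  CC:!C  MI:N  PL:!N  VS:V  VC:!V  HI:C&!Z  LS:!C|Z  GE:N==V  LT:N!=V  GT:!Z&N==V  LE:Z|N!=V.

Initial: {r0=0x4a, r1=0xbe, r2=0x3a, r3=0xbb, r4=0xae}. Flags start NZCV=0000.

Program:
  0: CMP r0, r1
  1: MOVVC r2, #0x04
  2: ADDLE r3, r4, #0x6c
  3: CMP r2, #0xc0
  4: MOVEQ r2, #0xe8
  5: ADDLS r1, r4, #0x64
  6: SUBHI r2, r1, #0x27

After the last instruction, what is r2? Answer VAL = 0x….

VAL = 0x3a

0: ✓ CMP  NZCV=1001
1: · MOVVC
2: · ADDLE
3: ✓ CMP  NZCV=0000
4: · MOVEQ
5: ✓ ADDLS  r1←0x12
6: · SUBHI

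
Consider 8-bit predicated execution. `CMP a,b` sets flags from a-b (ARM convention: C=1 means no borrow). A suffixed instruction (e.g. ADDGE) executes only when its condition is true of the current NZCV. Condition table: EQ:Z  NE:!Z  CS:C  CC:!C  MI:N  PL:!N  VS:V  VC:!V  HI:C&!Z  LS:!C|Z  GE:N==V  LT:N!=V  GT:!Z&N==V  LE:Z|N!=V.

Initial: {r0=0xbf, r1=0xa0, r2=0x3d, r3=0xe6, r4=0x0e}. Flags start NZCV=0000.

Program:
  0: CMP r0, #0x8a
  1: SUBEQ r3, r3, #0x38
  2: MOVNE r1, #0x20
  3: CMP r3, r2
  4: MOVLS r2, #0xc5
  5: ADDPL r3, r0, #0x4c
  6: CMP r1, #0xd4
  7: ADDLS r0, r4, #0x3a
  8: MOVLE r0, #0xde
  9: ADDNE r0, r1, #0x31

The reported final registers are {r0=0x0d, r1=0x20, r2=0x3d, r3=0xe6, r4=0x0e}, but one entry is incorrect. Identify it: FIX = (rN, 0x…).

FIX = (r0, 0x51)

0: ✓ CMP  NZCV=0010
1: · SUBEQ
2: ✓ MOVNE  r1←0x20
3: ✓ CMP  NZCV=1010
4: · MOVLS
5: · ADDPL
6: ✓ CMP  NZCV=0000
7: ✓ ADDLS  r0←0x48
8: · MOVLE
9: ✓ ADDNE  r0←0x51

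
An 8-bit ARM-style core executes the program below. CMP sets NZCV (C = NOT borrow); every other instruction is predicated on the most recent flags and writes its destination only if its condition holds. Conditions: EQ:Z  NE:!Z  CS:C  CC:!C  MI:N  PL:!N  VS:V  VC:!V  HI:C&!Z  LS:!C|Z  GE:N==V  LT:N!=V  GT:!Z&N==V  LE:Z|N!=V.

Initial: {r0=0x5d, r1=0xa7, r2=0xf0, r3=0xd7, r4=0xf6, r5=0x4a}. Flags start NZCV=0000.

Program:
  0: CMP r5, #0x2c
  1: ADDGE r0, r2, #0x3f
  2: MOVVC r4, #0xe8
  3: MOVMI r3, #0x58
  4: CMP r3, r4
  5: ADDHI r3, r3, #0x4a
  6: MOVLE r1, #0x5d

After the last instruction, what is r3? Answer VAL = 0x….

VAL = 0xd7

[0] flags=0010 → (cmp)
[1] flags=0010 GE?T → r0=0x2f
[2] flags=0010 VC?T → r4=0xe8
[3] flags=0010 MI?F → skip
[4] flags=1000 → (cmp)
[5] flags=1000 HI?F → skip
[6] flags=1000 LE?T → r1=0x5d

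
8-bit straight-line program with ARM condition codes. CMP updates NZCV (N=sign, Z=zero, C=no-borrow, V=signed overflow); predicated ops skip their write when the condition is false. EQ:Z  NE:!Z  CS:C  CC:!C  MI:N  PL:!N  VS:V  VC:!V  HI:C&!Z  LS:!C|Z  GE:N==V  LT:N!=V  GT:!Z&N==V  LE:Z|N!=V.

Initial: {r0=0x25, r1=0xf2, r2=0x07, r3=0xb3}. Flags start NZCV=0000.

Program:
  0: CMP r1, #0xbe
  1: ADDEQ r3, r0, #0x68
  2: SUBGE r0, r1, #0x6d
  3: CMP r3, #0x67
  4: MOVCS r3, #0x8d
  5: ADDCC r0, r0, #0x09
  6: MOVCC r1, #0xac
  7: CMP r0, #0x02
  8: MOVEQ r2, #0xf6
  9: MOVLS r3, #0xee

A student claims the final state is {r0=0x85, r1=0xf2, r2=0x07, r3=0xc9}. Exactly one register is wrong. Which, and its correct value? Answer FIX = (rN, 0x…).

0: ✓ CMP  NZCV=0010
1: · ADDEQ
2: ✓ SUBGE  r0←0x85
3: ✓ CMP  NZCV=0011
4: ✓ MOVCS  r3←0x8d
5: · ADDCC
6: · MOVCC
7: ✓ CMP  NZCV=1010
8: · MOVEQ
9: · MOVLS

FIX = (r3, 0x8d)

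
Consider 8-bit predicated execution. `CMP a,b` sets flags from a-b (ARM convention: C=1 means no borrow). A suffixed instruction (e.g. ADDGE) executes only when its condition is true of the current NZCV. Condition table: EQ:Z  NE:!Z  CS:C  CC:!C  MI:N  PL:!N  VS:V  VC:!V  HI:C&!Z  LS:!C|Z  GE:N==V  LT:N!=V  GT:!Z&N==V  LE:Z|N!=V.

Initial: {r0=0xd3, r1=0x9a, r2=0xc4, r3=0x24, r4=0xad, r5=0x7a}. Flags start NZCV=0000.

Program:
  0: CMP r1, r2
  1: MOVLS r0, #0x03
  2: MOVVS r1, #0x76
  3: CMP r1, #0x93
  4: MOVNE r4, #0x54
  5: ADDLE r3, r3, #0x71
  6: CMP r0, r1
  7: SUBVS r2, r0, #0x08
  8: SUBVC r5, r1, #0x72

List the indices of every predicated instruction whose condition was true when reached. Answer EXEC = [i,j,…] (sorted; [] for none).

EXEC = [1,4,8]

0: ✓ CMP  NZCV=1000
1: ✓ MOVLS  r0←0x03
2: · MOVVS
3: ✓ CMP  NZCV=0010
4: ✓ MOVNE  r4←0x54
5: · ADDLE
6: ✓ CMP  NZCV=0000
7: · SUBVS
8: ✓ SUBVC  r5←0x28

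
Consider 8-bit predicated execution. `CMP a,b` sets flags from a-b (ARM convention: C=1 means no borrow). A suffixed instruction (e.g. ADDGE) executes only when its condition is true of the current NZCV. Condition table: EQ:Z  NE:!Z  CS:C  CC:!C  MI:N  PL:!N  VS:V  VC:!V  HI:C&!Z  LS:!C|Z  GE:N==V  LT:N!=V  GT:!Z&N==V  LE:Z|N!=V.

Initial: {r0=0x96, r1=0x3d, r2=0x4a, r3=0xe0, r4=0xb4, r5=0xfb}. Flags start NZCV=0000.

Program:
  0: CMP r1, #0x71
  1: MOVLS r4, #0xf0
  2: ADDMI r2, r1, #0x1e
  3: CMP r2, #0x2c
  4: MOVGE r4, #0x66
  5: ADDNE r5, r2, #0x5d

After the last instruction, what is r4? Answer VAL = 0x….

VAL = 0x66

[0] flags=1000 → (cmp)
[1] flags=1000 LS?T → r4=0xf0
[2] flags=1000 MI?T → r2=0x5b
[3] flags=0010 → (cmp)
[4] flags=0010 GE?T → r4=0x66
[5] flags=0010 NE?T → r5=0xb8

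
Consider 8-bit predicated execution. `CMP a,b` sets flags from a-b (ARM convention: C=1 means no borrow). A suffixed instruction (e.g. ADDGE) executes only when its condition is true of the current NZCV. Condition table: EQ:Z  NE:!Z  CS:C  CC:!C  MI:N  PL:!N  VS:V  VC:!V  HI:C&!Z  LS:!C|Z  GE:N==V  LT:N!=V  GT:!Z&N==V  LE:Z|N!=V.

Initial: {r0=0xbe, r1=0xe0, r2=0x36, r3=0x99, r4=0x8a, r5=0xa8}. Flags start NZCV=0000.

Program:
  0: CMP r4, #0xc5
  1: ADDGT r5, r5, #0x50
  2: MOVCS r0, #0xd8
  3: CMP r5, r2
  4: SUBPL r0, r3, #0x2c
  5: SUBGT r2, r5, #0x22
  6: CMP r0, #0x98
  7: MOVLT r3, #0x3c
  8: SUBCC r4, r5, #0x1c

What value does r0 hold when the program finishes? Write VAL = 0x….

VAL = 0x6d

0: ✓ CMP  NZCV=1000
1: · ADDGT
2: · MOVCS
3: ✓ CMP  NZCV=0011
4: ✓ SUBPL  r0←0x6d
5: · SUBGT
6: ✓ CMP  NZCV=1001
7: · MOVLT
8: ✓ SUBCC  r4←0x8c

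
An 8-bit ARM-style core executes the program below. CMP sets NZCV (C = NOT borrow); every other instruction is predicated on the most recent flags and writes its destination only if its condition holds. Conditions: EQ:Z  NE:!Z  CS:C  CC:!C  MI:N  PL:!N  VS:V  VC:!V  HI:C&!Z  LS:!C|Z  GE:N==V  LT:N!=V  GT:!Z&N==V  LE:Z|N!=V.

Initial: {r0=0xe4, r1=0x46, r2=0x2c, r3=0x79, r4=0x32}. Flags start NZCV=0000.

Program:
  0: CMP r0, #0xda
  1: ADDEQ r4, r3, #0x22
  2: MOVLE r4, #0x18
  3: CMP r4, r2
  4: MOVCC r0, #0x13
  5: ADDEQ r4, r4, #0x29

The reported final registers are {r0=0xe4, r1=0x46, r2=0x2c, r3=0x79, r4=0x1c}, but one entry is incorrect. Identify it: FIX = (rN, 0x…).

FIX = (r4, 0x32)

[0] flags=0010 → (cmp)
[1] flags=0010 EQ?F → skip
[2] flags=0010 LE?F → skip
[3] flags=0010 → (cmp)
[4] flags=0010 CC?F → skip
[5] flags=0010 EQ?F → skip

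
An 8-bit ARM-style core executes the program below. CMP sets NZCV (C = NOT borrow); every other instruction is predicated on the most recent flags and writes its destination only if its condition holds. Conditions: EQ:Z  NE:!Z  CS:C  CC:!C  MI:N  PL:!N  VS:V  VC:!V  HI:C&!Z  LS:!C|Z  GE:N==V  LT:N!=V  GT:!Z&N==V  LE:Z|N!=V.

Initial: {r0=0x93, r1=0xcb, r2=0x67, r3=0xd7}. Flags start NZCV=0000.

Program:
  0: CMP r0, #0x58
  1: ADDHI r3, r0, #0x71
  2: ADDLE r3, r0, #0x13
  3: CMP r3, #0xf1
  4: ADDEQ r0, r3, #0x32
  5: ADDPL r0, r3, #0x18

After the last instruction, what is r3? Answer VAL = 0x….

[0] flags=0011 → (cmp)
[1] flags=0011 HI?T → r3=0x04
[2] flags=0011 LE?T → r3=0xa6
[3] flags=1000 → (cmp)
[4] flags=1000 EQ?F → skip
[5] flags=1000 PL?F → skip

VAL = 0xa6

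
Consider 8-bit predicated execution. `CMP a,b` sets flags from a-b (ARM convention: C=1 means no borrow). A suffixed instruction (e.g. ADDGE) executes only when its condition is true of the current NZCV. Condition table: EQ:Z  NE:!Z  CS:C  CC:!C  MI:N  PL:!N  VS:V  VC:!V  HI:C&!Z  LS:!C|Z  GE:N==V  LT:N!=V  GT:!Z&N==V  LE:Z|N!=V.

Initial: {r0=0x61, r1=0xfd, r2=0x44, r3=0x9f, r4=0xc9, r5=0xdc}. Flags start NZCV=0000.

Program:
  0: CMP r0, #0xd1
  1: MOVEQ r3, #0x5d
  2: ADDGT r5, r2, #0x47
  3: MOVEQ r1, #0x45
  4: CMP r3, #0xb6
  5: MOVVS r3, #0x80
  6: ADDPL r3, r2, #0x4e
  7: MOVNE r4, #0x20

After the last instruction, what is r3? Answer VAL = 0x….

0: ✓ CMP  NZCV=1001
1: · MOVEQ
2: ✓ ADDGT  r5←0x8b
3: · MOVEQ
4: ✓ CMP  NZCV=1000
5: · MOVVS
6: · ADDPL
7: ✓ MOVNE  r4←0x20

VAL = 0x9f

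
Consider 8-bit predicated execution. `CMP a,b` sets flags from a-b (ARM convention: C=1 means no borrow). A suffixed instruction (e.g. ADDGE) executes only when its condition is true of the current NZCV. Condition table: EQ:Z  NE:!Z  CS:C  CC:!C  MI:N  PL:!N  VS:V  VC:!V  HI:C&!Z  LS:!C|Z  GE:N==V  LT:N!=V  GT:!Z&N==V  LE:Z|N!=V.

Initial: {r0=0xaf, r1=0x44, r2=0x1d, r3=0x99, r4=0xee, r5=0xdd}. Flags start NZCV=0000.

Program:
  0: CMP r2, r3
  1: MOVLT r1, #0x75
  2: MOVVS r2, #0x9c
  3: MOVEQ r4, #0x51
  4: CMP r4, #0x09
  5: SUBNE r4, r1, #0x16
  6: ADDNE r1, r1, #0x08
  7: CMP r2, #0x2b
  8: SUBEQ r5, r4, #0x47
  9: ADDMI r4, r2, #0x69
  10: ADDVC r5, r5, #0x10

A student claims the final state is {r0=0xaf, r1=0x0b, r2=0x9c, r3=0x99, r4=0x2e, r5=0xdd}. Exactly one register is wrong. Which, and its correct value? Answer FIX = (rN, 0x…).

0: ✓ CMP  NZCV=1001
1: · MOVLT
2: ✓ MOVVS  r2←0x9c
3: · MOVEQ
4: ✓ CMP  NZCV=1010
5: ✓ SUBNE  r4←0x2e
6: ✓ ADDNE  r1←0x4c
7: ✓ CMP  NZCV=0011
8: · SUBEQ
9: · ADDMI
10: · ADDVC

FIX = (r1, 0x4c)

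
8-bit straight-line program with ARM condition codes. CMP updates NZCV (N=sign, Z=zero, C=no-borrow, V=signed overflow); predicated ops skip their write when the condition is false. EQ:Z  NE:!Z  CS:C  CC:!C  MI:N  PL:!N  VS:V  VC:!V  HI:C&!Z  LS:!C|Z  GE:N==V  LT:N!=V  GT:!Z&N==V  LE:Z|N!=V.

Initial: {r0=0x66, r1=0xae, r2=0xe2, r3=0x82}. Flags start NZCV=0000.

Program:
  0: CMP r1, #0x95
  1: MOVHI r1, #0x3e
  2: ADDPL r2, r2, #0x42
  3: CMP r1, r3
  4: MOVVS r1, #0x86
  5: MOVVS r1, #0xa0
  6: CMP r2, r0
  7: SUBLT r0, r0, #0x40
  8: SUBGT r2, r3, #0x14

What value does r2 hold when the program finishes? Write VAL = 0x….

[0] flags=0010 → (cmp)
[1] flags=0010 HI?T → r1=0x3e
[2] flags=0010 PL?T → r2=0x24
[3] flags=1001 → (cmp)
[4] flags=1001 VS?T → r1=0x86
[5] flags=1001 VS?T → r1=0xa0
[6] flags=1000 → (cmp)
[7] flags=1000 LT?T → r0=0x26
[8] flags=1000 GT?F → skip

VAL = 0x24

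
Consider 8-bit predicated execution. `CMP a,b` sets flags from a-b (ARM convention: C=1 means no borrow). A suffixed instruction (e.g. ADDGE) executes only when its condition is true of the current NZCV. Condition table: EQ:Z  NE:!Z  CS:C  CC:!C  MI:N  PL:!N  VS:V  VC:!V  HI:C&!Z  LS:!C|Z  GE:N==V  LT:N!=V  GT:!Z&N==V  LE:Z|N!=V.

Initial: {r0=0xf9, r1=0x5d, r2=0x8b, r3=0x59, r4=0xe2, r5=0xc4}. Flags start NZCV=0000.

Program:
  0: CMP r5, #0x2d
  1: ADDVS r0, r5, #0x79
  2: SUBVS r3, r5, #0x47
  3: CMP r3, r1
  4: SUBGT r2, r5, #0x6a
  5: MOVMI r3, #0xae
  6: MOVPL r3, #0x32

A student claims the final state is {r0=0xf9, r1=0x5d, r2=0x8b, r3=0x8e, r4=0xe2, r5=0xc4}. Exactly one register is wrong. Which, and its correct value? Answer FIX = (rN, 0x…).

[0] flags=1010 → (cmp)
[1] flags=1010 VS?F → skip
[2] flags=1010 VS?F → skip
[3] flags=1000 → (cmp)
[4] flags=1000 GT?F → skip
[5] flags=1000 MI?T → r3=0xae
[6] flags=1000 PL?F → skip

FIX = (r3, 0xae)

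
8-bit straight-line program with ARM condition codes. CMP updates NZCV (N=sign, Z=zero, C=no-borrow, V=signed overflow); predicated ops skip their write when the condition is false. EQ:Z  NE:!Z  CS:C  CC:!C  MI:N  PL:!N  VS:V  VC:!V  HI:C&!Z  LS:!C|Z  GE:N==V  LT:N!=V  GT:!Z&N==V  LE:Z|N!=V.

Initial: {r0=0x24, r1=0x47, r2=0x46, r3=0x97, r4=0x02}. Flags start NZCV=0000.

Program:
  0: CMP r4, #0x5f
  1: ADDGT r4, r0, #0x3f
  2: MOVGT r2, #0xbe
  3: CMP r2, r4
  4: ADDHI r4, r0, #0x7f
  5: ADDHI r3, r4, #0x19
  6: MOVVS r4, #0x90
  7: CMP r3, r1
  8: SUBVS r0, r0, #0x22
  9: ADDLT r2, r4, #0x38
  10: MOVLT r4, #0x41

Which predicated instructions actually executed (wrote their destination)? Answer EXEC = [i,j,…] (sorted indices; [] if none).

0: ✓ CMP  NZCV=1000
1: · ADDGT
2: · MOVGT
3: ✓ CMP  NZCV=0010
4: ✓ ADDHI  r4←0xa3
5: ✓ ADDHI  r3←0xbc
6: · MOVVS
7: ✓ CMP  NZCV=0011
8: ✓ SUBVS  r0←0x02
9: ✓ ADDLT  r2←0xdb
10: ✓ MOVLT  r4←0x41

EXEC = [4,5,8,9,10]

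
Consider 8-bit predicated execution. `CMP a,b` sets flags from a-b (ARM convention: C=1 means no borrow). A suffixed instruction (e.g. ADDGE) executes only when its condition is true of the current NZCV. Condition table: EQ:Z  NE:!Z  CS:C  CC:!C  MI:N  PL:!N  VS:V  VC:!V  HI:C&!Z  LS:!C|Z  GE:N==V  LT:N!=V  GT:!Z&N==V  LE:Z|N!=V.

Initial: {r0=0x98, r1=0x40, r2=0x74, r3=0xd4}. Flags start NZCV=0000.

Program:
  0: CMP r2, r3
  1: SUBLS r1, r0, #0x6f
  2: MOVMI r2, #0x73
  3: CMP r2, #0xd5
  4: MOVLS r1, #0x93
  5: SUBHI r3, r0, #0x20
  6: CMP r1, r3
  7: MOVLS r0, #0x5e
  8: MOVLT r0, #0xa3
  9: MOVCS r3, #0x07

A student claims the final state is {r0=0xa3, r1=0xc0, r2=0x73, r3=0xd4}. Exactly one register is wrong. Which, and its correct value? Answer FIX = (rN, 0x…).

0: ✓ CMP  NZCV=1001
1: ✓ SUBLS  r1←0x29
2: ✓ MOVMI  r2←0x73
3: ✓ CMP  NZCV=1001
4: ✓ MOVLS  r1←0x93
5: · SUBHI
6: ✓ CMP  NZCV=1000
7: ✓ MOVLS  r0←0x5e
8: ✓ MOVLT  r0←0xa3
9: · MOVCS

FIX = (r1, 0x93)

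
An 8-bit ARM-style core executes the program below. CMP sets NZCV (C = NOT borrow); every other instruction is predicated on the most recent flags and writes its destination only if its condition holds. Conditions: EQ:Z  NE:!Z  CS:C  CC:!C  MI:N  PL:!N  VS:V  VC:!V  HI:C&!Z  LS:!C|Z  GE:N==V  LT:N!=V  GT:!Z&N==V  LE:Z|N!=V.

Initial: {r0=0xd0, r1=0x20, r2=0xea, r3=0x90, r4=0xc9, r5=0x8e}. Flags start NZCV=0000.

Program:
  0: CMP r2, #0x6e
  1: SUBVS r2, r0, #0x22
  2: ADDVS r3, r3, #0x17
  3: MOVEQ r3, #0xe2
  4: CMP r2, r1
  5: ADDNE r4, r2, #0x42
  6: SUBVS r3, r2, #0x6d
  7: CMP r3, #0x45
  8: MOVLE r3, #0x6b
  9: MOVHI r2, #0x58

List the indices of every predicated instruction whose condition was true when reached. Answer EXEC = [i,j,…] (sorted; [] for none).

[0] flags=0011 → (cmp)
[1] flags=0011 VS?T → r2=0xae
[2] flags=0011 VS?T → r3=0xa7
[3] flags=0011 EQ?F → skip
[4] flags=1010 → (cmp)
[5] flags=1010 NE?T → r4=0xf0
[6] flags=1010 VS?F → skip
[7] flags=0011 → (cmp)
[8] flags=0011 LE?T → r3=0x6b
[9] flags=0011 HI?T → r2=0x58

EXEC = [1,2,5,8,9]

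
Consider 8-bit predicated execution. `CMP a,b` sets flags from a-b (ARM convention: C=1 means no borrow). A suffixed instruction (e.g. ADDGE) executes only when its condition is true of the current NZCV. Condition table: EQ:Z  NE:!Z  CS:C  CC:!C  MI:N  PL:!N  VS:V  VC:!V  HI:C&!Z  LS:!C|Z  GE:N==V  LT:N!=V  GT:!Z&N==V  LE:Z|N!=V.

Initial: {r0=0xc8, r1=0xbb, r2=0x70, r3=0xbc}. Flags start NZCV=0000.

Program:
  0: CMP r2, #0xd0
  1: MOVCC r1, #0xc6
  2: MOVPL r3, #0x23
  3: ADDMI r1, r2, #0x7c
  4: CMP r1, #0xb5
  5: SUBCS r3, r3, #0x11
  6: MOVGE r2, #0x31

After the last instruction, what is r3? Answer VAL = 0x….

VAL = 0xab

[0] flags=1001 → (cmp)
[1] flags=1001 CC?T → r1=0xc6
[2] flags=1001 PL?F → skip
[3] flags=1001 MI?T → r1=0xec
[4] flags=0010 → (cmp)
[5] flags=0010 CS?T → r3=0xab
[6] flags=0010 GE?T → r2=0x31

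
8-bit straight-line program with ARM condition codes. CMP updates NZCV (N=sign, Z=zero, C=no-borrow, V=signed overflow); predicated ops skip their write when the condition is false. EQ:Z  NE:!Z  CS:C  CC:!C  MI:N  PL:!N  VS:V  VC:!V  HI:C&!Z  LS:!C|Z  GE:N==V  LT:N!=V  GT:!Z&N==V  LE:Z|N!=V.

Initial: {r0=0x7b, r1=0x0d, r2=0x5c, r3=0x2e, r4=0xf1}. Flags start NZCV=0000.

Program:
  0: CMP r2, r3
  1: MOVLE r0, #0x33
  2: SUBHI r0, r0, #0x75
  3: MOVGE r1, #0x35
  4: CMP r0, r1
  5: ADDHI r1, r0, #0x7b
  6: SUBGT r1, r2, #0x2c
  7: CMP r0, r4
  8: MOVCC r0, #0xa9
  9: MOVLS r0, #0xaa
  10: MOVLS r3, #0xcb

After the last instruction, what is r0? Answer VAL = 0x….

0: ✓ CMP  NZCV=0010
1: · MOVLE
2: ✓ SUBHI  r0←0x06
3: ✓ MOVGE  r1←0x35
4: ✓ CMP  NZCV=1000
5: · ADDHI
6: · SUBGT
7: ✓ CMP  NZCV=0000
8: ✓ MOVCC  r0←0xa9
9: ✓ MOVLS  r0←0xaa
10: ✓ MOVLS  r3←0xcb

VAL = 0xaa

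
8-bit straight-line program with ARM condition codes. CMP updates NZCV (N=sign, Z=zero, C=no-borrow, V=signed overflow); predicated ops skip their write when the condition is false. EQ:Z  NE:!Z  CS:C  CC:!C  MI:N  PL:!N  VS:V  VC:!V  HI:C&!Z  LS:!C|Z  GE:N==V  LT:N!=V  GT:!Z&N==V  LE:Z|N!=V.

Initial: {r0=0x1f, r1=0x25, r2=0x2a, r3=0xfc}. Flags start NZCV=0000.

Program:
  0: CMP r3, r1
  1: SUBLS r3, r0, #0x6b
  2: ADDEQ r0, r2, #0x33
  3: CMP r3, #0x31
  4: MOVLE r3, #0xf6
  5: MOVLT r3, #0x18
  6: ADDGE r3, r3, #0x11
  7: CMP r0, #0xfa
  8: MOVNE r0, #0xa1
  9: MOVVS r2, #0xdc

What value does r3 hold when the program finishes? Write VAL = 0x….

VAL = 0x18

0: ✓ CMP  NZCV=1010
1: · SUBLS
2: · ADDEQ
3: ✓ CMP  NZCV=1010
4: ✓ MOVLE  r3←0xf6
5: ✓ MOVLT  r3←0x18
6: · ADDGE
7: ✓ CMP  NZCV=0000
8: ✓ MOVNE  r0←0xa1
9: · MOVVS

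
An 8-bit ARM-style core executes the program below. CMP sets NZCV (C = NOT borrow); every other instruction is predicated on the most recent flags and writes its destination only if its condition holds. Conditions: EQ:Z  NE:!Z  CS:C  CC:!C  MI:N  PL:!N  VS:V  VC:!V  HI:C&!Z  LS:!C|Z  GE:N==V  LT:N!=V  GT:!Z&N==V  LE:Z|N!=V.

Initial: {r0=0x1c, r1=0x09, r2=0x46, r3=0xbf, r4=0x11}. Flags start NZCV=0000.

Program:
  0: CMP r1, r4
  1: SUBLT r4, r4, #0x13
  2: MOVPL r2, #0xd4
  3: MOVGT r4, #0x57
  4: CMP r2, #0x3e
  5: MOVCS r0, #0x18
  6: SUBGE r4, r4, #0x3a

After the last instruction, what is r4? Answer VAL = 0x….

VAL = 0xc4

[0] flags=1000 → (cmp)
[1] flags=1000 LT?T → r4=0xfe
[2] flags=1000 PL?F → skip
[3] flags=1000 GT?F → skip
[4] flags=0010 → (cmp)
[5] flags=0010 CS?T → r0=0x18
[6] flags=0010 GE?T → r4=0xc4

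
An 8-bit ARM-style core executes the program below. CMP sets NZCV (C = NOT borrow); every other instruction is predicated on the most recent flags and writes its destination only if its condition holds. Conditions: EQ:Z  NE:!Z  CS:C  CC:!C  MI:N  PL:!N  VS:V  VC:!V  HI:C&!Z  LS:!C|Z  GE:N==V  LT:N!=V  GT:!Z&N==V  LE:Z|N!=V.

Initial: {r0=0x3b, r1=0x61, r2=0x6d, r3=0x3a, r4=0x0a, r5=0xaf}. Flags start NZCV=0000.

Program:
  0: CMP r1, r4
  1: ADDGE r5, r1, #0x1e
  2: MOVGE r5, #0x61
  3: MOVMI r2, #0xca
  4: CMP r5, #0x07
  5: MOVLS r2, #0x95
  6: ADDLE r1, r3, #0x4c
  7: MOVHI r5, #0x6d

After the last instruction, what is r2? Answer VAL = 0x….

[0] flags=0010 → (cmp)
[1] flags=0010 GE?T → r5=0x7f
[2] flags=0010 GE?T → r5=0x61
[3] flags=0010 MI?F → skip
[4] flags=0010 → (cmp)
[5] flags=0010 LS?F → skip
[6] flags=0010 LE?F → skip
[7] flags=0010 HI?T → r5=0x6d

VAL = 0x6d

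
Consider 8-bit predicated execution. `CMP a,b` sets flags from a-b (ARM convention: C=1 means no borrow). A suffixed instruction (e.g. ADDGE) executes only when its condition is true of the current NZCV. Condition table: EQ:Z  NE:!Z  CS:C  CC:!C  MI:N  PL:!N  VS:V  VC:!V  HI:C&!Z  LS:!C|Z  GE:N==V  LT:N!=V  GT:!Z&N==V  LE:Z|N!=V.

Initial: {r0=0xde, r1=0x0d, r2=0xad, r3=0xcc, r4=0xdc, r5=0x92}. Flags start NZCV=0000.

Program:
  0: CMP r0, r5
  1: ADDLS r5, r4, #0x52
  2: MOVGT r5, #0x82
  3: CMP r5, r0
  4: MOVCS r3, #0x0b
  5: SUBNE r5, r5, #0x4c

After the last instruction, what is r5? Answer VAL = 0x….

[0] flags=0010 → (cmp)
[1] flags=0010 LS?F → skip
[2] flags=0010 GT?T → r5=0x82
[3] flags=1000 → (cmp)
[4] flags=1000 CS?F → skip
[5] flags=1000 NE?T → r5=0x36

VAL = 0x36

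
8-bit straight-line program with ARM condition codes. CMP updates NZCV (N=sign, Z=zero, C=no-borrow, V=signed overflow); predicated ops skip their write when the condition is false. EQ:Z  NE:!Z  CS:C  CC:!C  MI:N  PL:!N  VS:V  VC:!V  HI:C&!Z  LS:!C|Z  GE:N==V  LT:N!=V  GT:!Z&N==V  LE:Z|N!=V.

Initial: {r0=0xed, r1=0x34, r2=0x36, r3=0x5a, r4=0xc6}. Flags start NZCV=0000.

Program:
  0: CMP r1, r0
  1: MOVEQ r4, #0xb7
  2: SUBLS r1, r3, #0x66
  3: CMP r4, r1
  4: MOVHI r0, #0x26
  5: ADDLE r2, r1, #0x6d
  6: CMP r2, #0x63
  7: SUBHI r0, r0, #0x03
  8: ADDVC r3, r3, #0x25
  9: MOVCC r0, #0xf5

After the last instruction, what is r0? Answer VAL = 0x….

[0] flags=0000 → (cmp)
[1] flags=0000 EQ?F → skip
[2] flags=0000 LS?T → r1=0xf4
[3] flags=1000 → (cmp)
[4] flags=1000 HI?F → skip
[5] flags=1000 LE?T → r2=0x61
[6] flags=1000 → (cmp)
[7] flags=1000 HI?F → skip
[8] flags=1000 VC?T → r3=0x7f
[9] flags=1000 CC?T → r0=0xf5

VAL = 0xf5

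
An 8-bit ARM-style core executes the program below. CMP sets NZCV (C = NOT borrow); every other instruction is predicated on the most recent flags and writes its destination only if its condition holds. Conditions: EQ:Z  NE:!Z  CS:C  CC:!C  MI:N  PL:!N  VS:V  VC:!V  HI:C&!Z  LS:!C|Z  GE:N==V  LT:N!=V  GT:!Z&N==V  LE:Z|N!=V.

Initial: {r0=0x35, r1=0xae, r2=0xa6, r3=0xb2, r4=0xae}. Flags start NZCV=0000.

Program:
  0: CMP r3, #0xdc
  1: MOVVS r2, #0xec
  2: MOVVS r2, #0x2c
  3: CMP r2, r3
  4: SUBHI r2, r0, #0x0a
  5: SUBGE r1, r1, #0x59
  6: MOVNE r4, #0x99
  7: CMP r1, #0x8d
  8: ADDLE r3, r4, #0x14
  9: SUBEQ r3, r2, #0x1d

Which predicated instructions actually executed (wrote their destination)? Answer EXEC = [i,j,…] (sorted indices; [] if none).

EXEC = [6]

0: ✓ CMP  NZCV=1000
1: · MOVVS
2: · MOVVS
3: ✓ CMP  NZCV=1000
4: · SUBHI
5: · SUBGE
6: ✓ MOVNE  r4←0x99
7: ✓ CMP  NZCV=0010
8: · ADDLE
9: · SUBEQ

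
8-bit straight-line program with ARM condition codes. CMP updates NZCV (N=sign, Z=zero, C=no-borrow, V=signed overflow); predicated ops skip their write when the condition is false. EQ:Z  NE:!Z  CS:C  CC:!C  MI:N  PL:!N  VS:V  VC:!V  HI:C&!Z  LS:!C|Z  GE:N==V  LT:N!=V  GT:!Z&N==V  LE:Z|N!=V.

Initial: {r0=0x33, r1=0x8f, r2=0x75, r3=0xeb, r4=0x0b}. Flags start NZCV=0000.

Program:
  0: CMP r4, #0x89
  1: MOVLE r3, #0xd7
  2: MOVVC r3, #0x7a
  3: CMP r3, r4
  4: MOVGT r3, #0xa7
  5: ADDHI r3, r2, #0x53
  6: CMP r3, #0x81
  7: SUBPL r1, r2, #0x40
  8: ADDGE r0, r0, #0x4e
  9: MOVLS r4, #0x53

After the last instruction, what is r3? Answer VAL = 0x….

VAL = 0xc8

0: ✓ CMP  NZCV=1001
1: · MOVLE
2: · MOVVC
3: ✓ CMP  NZCV=1010
4: · MOVGT
5: ✓ ADDHI  r3←0xc8
6: ✓ CMP  NZCV=0010
7: ✓ SUBPL  r1←0x35
8: ✓ ADDGE  r0←0x81
9: · MOVLS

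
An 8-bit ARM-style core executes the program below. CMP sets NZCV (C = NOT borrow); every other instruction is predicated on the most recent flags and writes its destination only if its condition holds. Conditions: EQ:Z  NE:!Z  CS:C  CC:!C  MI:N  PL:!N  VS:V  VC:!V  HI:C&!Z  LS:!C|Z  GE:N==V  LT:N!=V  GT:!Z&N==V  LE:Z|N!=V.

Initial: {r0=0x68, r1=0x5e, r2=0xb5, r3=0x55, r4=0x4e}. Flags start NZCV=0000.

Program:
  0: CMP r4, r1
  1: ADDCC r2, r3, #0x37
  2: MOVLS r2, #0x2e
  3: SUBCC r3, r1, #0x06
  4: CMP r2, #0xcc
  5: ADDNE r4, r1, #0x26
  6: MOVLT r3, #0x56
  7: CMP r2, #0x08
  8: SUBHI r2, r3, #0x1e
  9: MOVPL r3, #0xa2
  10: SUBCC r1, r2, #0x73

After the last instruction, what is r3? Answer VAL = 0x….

[0] flags=1000 → (cmp)
[1] flags=1000 CC?T → r2=0x8c
[2] flags=1000 LS?T → r2=0x2e
[3] flags=1000 CC?T → r3=0x58
[4] flags=0000 → (cmp)
[5] flags=0000 NE?T → r4=0x84
[6] flags=0000 LT?F → skip
[7] flags=0010 → (cmp)
[8] flags=0010 HI?T → r2=0x3a
[9] flags=0010 PL?T → r3=0xa2
[10] flags=0010 CC?F → skip

VAL = 0xa2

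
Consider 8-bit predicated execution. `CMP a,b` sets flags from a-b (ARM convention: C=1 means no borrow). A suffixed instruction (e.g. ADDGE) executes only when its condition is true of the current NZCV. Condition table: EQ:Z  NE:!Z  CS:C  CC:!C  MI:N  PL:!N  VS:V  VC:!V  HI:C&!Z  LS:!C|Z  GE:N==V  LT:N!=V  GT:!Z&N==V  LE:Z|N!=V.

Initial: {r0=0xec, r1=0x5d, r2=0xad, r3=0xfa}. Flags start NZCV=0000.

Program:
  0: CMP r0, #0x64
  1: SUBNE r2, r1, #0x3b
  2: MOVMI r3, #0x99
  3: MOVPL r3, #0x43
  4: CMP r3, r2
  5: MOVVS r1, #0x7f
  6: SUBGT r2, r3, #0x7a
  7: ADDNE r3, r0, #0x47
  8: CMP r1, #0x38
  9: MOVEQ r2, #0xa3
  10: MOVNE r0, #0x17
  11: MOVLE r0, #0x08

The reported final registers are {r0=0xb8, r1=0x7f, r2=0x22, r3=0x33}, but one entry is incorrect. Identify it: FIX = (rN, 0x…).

FIX = (r0, 0x17)

0: ✓ CMP  NZCV=1010
1: ✓ SUBNE  r2←0x22
2: ✓ MOVMI  r3←0x99
3: · MOVPL
4: ✓ CMP  NZCV=0011
5: ✓ MOVVS  r1←0x7f
6: · SUBGT
7: ✓ ADDNE  r3←0x33
8: ✓ CMP  NZCV=0010
9: · MOVEQ
10: ✓ MOVNE  r0←0x17
11: · MOVLE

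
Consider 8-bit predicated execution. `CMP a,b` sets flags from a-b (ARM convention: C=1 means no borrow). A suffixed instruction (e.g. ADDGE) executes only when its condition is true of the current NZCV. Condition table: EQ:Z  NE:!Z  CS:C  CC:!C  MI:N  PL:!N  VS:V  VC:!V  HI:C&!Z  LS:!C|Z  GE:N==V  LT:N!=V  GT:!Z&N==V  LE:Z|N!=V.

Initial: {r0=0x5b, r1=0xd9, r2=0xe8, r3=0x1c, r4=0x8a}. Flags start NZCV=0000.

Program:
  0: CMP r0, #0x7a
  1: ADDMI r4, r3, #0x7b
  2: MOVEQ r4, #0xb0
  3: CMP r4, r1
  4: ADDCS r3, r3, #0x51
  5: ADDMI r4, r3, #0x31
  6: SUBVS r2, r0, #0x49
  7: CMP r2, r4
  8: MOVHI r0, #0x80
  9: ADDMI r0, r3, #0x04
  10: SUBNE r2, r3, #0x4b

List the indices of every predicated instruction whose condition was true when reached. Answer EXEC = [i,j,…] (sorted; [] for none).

[0] flags=1000 → (cmp)
[1] flags=1000 MI?T → r4=0x97
[2] flags=1000 EQ?F → skip
[3] flags=1000 → (cmp)
[4] flags=1000 CS?F → skip
[5] flags=1000 MI?T → r4=0x4d
[6] flags=1000 VS?F → skip
[7] flags=1010 → (cmp)
[8] flags=1010 HI?T → r0=0x80
[9] flags=1010 MI?T → r0=0x20
[10] flags=1010 NE?T → r2=0xd1

EXEC = [1,5,8,9,10]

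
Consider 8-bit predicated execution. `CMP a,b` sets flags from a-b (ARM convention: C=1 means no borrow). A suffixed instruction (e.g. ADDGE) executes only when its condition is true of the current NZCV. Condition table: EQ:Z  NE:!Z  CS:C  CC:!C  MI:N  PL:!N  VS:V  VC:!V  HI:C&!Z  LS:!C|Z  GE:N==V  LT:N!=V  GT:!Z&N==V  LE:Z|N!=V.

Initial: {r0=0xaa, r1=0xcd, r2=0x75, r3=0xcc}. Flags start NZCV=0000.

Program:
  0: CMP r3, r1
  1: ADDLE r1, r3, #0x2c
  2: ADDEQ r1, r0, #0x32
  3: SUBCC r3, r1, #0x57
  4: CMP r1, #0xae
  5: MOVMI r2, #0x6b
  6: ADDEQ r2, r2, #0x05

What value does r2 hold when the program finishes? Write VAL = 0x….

0: ✓ CMP  NZCV=1000
1: ✓ ADDLE  r1←0xf8
2: · ADDEQ
3: ✓ SUBCC  r3←0xa1
4: ✓ CMP  NZCV=0010
5: · MOVMI
6: · ADDEQ

VAL = 0x75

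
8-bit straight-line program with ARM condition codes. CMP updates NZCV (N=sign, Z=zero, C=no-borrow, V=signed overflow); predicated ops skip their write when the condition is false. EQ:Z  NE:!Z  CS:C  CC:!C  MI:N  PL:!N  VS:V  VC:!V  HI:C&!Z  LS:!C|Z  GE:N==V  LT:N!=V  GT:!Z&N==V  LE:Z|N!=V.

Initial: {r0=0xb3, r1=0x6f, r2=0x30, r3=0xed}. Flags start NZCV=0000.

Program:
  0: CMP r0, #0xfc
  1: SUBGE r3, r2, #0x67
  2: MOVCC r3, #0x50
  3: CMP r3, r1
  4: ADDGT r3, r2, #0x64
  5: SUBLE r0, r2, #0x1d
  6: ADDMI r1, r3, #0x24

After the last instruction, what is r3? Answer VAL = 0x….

VAL = 0x50

0: ✓ CMP  NZCV=1000
1: · SUBGE
2: ✓ MOVCC  r3←0x50
3: ✓ CMP  NZCV=1000
4: · ADDGT
5: ✓ SUBLE  r0←0x13
6: ✓ ADDMI  r1←0x74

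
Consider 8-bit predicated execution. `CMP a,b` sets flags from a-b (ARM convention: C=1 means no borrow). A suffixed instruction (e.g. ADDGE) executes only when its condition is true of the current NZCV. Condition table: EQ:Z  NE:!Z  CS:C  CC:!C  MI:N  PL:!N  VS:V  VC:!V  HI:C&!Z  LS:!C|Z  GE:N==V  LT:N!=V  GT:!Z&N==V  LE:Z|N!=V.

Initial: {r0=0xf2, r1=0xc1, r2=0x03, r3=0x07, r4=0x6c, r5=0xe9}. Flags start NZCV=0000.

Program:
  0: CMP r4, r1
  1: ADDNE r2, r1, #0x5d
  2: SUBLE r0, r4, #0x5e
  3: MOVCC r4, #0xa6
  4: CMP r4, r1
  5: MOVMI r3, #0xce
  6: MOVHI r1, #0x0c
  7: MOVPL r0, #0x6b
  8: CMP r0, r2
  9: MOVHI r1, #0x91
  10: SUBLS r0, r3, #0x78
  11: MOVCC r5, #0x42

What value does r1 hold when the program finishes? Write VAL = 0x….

0: ✓ CMP  NZCV=1001
1: ✓ ADDNE  r2←0x1e
2: · SUBLE
3: ✓ MOVCC  r4←0xa6
4: ✓ CMP  NZCV=1000
5: ✓ MOVMI  r3←0xce
6: · MOVHI
7: · MOVPL
8: ✓ CMP  NZCV=1010
9: ✓ MOVHI  r1←0x91
10: · SUBLS
11: · MOVCC

VAL = 0x91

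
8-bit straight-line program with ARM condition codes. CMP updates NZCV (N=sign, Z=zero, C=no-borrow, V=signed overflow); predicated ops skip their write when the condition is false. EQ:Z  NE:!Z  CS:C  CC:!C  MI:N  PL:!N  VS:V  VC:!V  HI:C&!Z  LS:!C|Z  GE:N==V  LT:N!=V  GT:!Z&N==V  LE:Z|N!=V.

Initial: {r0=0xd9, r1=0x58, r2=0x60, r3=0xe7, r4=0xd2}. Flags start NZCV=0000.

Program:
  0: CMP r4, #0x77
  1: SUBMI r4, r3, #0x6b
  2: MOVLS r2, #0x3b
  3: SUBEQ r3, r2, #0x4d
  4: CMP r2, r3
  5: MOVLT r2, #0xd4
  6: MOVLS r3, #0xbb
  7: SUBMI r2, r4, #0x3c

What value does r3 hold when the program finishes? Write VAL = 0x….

VAL = 0xbb

[0] flags=0011 → (cmp)
[1] flags=0011 MI?F → skip
[2] flags=0011 LS?F → skip
[3] flags=0011 EQ?F → skip
[4] flags=0000 → (cmp)
[5] flags=0000 LT?F → skip
[6] flags=0000 LS?T → r3=0xbb
[7] flags=0000 MI?F → skip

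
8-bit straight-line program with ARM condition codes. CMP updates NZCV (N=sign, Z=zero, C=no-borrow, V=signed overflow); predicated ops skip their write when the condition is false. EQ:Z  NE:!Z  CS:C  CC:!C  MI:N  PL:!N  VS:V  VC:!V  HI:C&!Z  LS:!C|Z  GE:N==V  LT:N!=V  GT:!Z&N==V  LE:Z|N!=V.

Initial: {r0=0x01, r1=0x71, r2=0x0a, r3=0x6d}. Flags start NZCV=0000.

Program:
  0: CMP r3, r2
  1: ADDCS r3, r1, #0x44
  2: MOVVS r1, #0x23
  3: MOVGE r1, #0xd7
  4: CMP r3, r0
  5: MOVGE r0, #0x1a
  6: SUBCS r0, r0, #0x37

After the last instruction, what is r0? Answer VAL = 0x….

VAL = 0xca

0: ✓ CMP  NZCV=0010
1: ✓ ADDCS  r3←0xb5
2: · MOVVS
3: ✓ MOVGE  r1←0xd7
4: ✓ CMP  NZCV=1010
5: · MOVGE
6: ✓ SUBCS  r0←0xca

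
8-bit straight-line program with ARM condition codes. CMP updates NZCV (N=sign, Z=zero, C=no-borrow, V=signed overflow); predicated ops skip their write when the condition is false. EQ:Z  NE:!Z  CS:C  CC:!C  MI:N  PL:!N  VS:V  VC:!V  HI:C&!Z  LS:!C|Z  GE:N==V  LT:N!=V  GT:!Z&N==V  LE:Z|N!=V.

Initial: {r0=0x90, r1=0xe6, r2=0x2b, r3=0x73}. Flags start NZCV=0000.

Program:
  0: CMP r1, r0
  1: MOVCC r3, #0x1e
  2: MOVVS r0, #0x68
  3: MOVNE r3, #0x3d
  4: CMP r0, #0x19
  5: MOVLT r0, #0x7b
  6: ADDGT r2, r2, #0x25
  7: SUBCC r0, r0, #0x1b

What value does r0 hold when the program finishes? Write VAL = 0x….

0: ✓ CMP  NZCV=0010
1: · MOVCC
2: · MOVVS
3: ✓ MOVNE  r3←0x3d
4: ✓ CMP  NZCV=0011
5: ✓ MOVLT  r0←0x7b
6: · ADDGT
7: · SUBCC

VAL = 0x7b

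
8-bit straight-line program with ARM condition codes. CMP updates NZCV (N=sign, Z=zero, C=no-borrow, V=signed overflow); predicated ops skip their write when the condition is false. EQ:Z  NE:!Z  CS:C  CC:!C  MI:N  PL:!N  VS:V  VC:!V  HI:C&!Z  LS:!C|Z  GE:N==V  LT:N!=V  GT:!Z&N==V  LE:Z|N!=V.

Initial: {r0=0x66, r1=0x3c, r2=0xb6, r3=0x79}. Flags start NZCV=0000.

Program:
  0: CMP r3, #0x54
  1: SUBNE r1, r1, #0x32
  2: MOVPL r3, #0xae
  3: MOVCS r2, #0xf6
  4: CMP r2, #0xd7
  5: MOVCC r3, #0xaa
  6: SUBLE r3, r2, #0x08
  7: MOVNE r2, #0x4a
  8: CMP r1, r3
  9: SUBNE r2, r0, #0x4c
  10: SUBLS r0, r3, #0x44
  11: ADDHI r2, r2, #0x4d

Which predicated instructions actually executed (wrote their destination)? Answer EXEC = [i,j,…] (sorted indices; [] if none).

EXEC = [1,2,3,7,9,10]

[0] flags=0010 → (cmp)
[1] flags=0010 NE?T → r1=0x0a
[2] flags=0010 PL?T → r3=0xae
[3] flags=0010 CS?T → r2=0xf6
[4] flags=0010 → (cmp)
[5] flags=0010 CC?F → skip
[6] flags=0010 LE?F → skip
[7] flags=0010 NE?T → r2=0x4a
[8] flags=0000 → (cmp)
[9] flags=0000 NE?T → r2=0x1a
[10] flags=0000 LS?T → r0=0x6a
[11] flags=0000 HI?F → skip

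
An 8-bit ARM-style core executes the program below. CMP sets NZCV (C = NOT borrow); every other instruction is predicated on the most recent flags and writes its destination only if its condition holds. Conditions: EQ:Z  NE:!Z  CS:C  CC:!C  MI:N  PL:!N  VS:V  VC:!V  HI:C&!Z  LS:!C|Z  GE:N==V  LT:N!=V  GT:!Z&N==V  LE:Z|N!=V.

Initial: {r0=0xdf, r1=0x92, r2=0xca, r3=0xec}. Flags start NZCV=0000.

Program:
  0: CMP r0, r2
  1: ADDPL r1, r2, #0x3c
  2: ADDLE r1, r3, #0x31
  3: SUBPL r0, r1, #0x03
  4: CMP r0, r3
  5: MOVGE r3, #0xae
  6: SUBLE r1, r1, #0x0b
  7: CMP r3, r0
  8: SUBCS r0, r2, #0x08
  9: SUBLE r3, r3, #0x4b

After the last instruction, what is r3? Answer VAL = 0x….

[0] flags=0010 → (cmp)
[1] flags=0010 PL?T → r1=0x06
[2] flags=0010 LE?F → skip
[3] flags=0010 PL?T → r0=0x03
[4] flags=0000 → (cmp)
[5] flags=0000 GE?T → r3=0xae
[6] flags=0000 LE?F → skip
[7] flags=1010 → (cmp)
[8] flags=1010 CS?T → r0=0xc2
[9] flags=1010 LE?T → r3=0x63

VAL = 0x63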